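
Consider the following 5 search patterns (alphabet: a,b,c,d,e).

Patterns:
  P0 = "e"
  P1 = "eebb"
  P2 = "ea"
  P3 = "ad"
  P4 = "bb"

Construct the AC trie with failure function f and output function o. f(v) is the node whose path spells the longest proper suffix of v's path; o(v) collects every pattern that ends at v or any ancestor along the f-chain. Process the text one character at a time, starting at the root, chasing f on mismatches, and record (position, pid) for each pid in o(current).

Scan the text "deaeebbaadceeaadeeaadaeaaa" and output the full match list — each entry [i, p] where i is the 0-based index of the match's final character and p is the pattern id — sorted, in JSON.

Build automaton:
Trie nodes:
  0='ε' goto a→6 b→8 e→1
  1='e' goto a→5 e→2  [P0 ends]
  2='ee' goto b→3
  3='eeb' goto b→4
  4='eebb' goto ·  [P1 ends]
  5='ea' goto ·  [P2 ends]
  6='a' goto d→7
  7='ad' goto ·  [P3 ends]
  8='b' goto b→9
  9='bb' goto ·  [P4 ends]

BFS fail/out derivation:
  n1('e'): parent n0 fail=0; on 'e' 0 → fail=0;  out {0}∪∅={0}
  n6('a'): parent n0 fail=0; on 'a' 0 → fail=0;  out ∅∪∅=∅
  n8('b'): parent n0 fail=0; on 'b' 0 → fail=0;  out ∅∪∅=∅
  n2('ee'): parent n1 fail=0; on 'e' 0 → fail=1;  out ∅∪{0}={0}
  n5('ea'): parent n1 fail=0; on 'a' 0 → fail=6;  out {2}∪∅={2}
  n7('ad'): parent n6 fail=0; on 'd' 0 → fail=0;  out {3}∪∅={3}
  n9('bb'): parent n8 fail=0; on 'b' 0 → fail=8;  out {4}∪∅={4}
  n3('eeb'): parent n2 fail=1; on 'b' 1→0 → fail=8;  out ∅∪∅=∅
  n4('eebb'): parent n3 fail=8; on 'b' 8 → fail=9;  out {1}∪{4}={1,4}

Run:
[0] read 'd'  n0⇒n0
[1] read 'e'  n0⇒n1  → match P0@[1:1]
[2] read 'a'  n1⇒n5  → match P2@[1:2]
[3] read 'e'  n5⇒n1 (fail-walked)  → match P0@[3:3]
[4] read 'e'  n1⇒n2  → match P0@[4:4]
[5] read 'b'  n2⇒n3
[6] read 'b'  n3⇒n4  → match P1@[3:6],P4@[5:6]
[7] read 'a'  n4⇒n6 (fail-walked)
[8] read 'a'  n6⇒n6 (fail-walked)
[9] read 'd'  n6⇒n7  → match P3@[8:9]
[10] read 'c'  n7⇒n0 (fail-walked)
[11] read 'e'  n0⇒n1  → match P0@[11:11]
[12] read 'e'  n1⇒n2  → match P0@[12:12]
[13] read 'a'  n2⇒n5 (fail-walked)  → match P2@[12:13]
[14] read 'a'  n5⇒n6 (fail-walked)
[15] read 'd'  n6⇒n7  → match P3@[14:15]
[16] read 'e'  n7⇒n1 (fail-walked)  → match P0@[16:16]
[17] read 'e'  n1⇒n2  → match P0@[17:17]
[18] read 'a'  n2⇒n5 (fail-walked)  → match P2@[17:18]
[19] read 'a'  n5⇒n6 (fail-walked)
[20] read 'd'  n6⇒n7  → match P3@[19:20]
[21] read 'a'  n7⇒n6 (fail-walked)
[22] read 'e'  n6⇒n1 (fail-walked)  → match P0@[22:22]
[23] read 'a'  n1⇒n5  → match P2@[22:23]
[24] read 'a'  n5⇒n6 (fail-walked)
[25] read 'a'  n6⇒n6 (fail-walked)

All matches (sorted): [[1,0],[2,2],[3,0],[4,0],[6,1],[6,4],[9,3],[11,0],[12,0],[13,2],[15,3],[16,0],[17,0],[18,2],[20,3],[22,0],[23,2]]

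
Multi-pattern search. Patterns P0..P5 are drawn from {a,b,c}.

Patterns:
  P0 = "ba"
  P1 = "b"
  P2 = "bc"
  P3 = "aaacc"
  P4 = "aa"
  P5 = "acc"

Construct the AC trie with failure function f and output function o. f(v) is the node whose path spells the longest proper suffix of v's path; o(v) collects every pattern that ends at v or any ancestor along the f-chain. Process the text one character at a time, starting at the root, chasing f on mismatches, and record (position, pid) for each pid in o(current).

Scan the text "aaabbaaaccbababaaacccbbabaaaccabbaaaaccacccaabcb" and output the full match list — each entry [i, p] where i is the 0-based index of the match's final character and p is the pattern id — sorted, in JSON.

Construct AC machine:
Trie (insert patterns):
  n0 'ε': a→4 b→1
  n1 'b': a→2 c→3  ←P1
  n2 'ba': ·  ←P0
  n3 'bc': ·  ←P2
  n4 'a': a→5 c→9
  n5 'aa': a→6  ←P4
  n6 'aaa': c→7
  n7 'aaac': c→8
  n8 'aaacc': ·  ←P3
  n9 'ac': c→10
  n10 'acc': ·  ←P5

Failure links (BFS by depth):
  fail(1) 'b': from fail(0)=0 chase 'b': 0 ⇒ 0;  out={1}∪out(0)={1}
  fail(4) 'a': from fail(0)=0 chase 'a': 0 ⇒ 0;  out=∅∪out(0)=∅
  fail(2) 'ba': from fail(1)=0 chase 'a': 0 ⇒ 4;  out={0}∪out(4)={0}
  fail(3) 'bc': from fail(1)=0 chase 'c': 0 ⇒ 0;  out={2}∪out(0)={2}
  fail(5) 'aa': from fail(4)=0 chase 'a': 0 ⇒ 4;  out={4}∪out(4)={4}
  fail(9) 'ac': from fail(4)=0 chase 'c': 0 ⇒ 0;  out=∅∪out(0)=∅
  fail(6) 'aaa': from fail(5)=4 chase 'a': 4 ⇒ 5;  out=∅∪out(5)={4}
  fail(10) 'acc': from fail(9)=0 chase 'c': 0 ⇒ 0;  out={5}∪out(0)={5}
  fail(7) 'aaac': from fail(6)=5 chase 'c': 5→4 ⇒ 9;  out=∅∪out(9)=∅
  fail(8) 'aaacc': from fail(7)=9 chase 'c': 9 ⇒ 10;  out={3}∪out(10)={3,5}

Text stream:
[0] read 'a'  n0⇒n4
[1] read 'a'  n4⇒n5  emit P4@[0:1]
[2] read 'a'  n5⇒n6  emit P4@[1:2]
[3] read 'b'  n6⇒n1 ·f  emit P1@[3:3]
[4] read 'b'  n1⇒n1 ·f  emit P1@[4:4]
[5] read 'a'  n1⇒n2  emit P0@[4:5]
[6] read 'a'  n2⇒n5 ·f  emit P4@[5:6]
[7] read 'a'  n5⇒n6  emit P4@[6:7]
[8] read 'c'  n6⇒n7
[9] read 'c'  n7⇒n8  emit P3@[5:9],P5@[7:9]
[10] read 'b'  n8⇒n1 ·f  emit P1@[10:10]
[11] read 'a'  n1⇒n2  emit P0@[10:11]
[12] read 'b'  n2⇒n1 ·f  emit P1@[12:12]
[13] read 'a'  n1⇒n2  emit P0@[12:13]
[14] read 'b'  n2⇒n1 ·f  emit P1@[14:14]
[15] read 'a'  n1⇒n2  emit P0@[14:15]
[16] read 'a'  n2⇒n5 ·f  emit P4@[15:16]
[17] read 'a'  n5⇒n6  emit P4@[16:17]
[18] read 'c'  n6⇒n7
[19] read 'c'  n7⇒n8  emit P3@[15:19],P5@[17:19]
[20] read 'c'  n8⇒n0 ·f
[21] read 'b'  n0⇒n1  emit P1@[21:21]
[22] read 'b'  n1⇒n1 ·f  emit P1@[22:22]
[23] read 'a'  n1⇒n2  emit P0@[22:23]
[24] read 'b'  n2⇒n1 ·f  emit P1@[24:24]
[25] read 'a'  n1⇒n2  emit P0@[24:25]
[26] read 'a'  n2⇒n5 ·f  emit P4@[25:26]
[27] read 'a'  n5⇒n6  emit P4@[26:27]
[28] read 'c'  n6⇒n7
[29] read 'c'  n7⇒n8  emit P3@[25:29],P5@[27:29]
[30] read 'a'  n8⇒n4 ·f
[31] read 'b'  n4⇒n1 ·f  emit P1@[31:31]
[32] read 'b'  n1⇒n1 ·f  emit P1@[32:32]
[33] read 'a'  n1⇒n2  emit P0@[32:33]
[34] read 'a'  n2⇒n5 ·f  emit P4@[33:34]
[35] read 'a'  n5⇒n6  emit P4@[34:35]
[36] read 'a'  n6⇒n6 ·f  emit P4@[35:36]
[37] read 'c'  n6⇒n7
[38] read 'c'  n7⇒n8  emit P3@[34:38],P5@[36:38]
[39] read 'a'  n8⇒n4 ·f
[40] read 'c'  n4⇒n9
[41] read 'c'  n9⇒n10  emit P5@[39:41]
[42] read 'c'  n10⇒n0 ·f
[43] read 'a'  n0⇒n4
[44] read 'a'  n4⇒n5  emit P4@[43:44]
[45] read 'b'  n5⇒n1 ·f  emit P1@[45:45]
[46] read 'c'  n1⇒n3  emit P2@[45:46]
[47] read 'b'  n3⇒n1 ·f  emit P1@[47:47]

All matches (sorted): [[1,4],[2,4],[3,1],[4,1],[5,0],[6,4],[7,4],[9,3],[9,5],[10,1],[11,0],[12,1],[13,0],[14,1],[15,0],[16,4],[17,4],[19,3],[19,5],[21,1],[22,1],[23,0],[24,1],[25,0],[26,4],[27,4],[29,3],[29,5],[31,1],[32,1],[33,0],[34,4],[35,4],[36,4],[38,3],[38,5],[41,5],[44,4],[45,1],[46,2],[47,1]]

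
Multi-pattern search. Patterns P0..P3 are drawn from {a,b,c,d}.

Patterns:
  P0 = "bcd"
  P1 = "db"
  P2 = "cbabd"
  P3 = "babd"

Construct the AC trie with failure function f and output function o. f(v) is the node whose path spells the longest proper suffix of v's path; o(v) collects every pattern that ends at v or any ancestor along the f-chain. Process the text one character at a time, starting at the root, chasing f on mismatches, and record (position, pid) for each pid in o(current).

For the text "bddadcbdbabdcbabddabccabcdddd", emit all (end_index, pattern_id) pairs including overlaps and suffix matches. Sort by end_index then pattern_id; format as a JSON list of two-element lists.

Build automaton:
Trie nodes:
  n0 'ε': b→1 c→6 d→4
  n1 'b': a→11 c→2
  n2 'bc': d→3
  n3 'bcd': ·  [P0 ends]
  n4 'd': b→5
  n5 'db': ·  [P1 ends]
  n6 'c': b→7
  n7 'cb': a→8
  n8 'cba': b→9
  n9 'cbab': d→10
  n10 'cbabd': ·  [P2 ends]
  n11 'ba': b→12
  n12 'bab': d→13
  n13 'babd': ·  [P3 ends]

Failure links (BFS by depth):
  n1('b'): parent n0 fail=0; on 'b' 0 → fail=0;  out ∅∪∅=∅
  n4('d'): parent n0 fail=0; on 'd' 0 → fail=0;  out ∅∪∅=∅
  n6('c'): parent n0 fail=0; on 'c' 0 → fail=0;  out ∅∪∅=∅
  n2('bc'): parent n1 fail=0; on 'c' 0 → fail=6;  out ∅∪∅=∅
  n5('db'): parent n4 fail=0; on 'b' 0 → fail=1;  out {1}∪∅={1}
  n7('cb'): parent n6 fail=0; on 'b' 0 → fail=1;  out ∅∪∅=∅
  n11('ba'): parent n1 fail=0; on 'a' 0 → fail=0;  out ∅∪∅=∅
  n3('bcd'): parent n2 fail=6; on 'd' 6→0 → fail=4;  out {0}∪∅={0}
  n8('cba'): parent n7 fail=1; on 'a' 1 → fail=11;  out ∅∪∅=∅
  n12('bab'): parent n11 fail=0; on 'b' 0 → fail=1;  out ∅∪∅=∅
  n9('cbab'): parent n8 fail=11; on 'b' 11 → fail=12;  out ∅∪∅=∅
  n13('babd'): parent n12 fail=1; on 'd' 1→0 → fail=4;  out {3}∪∅={3}
  n10('cbabd'): parent n9 fail=12; on 'd' 12 → fail=13;  out {2}∪{3}={2,3}

Run:
[0] read 'b'  n0⇒n1
[1] read 'd'  n1⇒n4 ·f
[2] read 'd'  n4⇒n4 ·f
[3] read 'a'  n4⇒n0 ·f
[4] read 'd'  n0⇒n4
[5] read 'c'  n4⇒n6 ·f
[6] read 'b'  n6⇒n7
[7] read 'd'  n7⇒n4 ·f
[8] read 'b'  n4⇒n5  ** P1@[7:8]
[9] read 'a'  n5⇒n11 ·f
[10] read 'b'  n11⇒n12
[11] read 'd'  n12⇒n13  ** P3@[8:11]
[12] read 'c'  n13⇒n6 ·f
[13] read 'b'  n6⇒n7
[14] read 'a'  n7⇒n8
[15] read 'b'  n8⇒n9
[16] read 'd'  n9⇒n10  ** P2@[12:16],P3@[13:16]
[17] read 'd'  n10⇒n4 ·f
[18] read 'a'  n4⇒n0 ·f
[19] read 'b'  n0⇒n1
[20] read 'c'  n1⇒n2
[21] read 'c'  n2⇒n6 ·f
[22] read 'a'  n6⇒n0 ·f
[23] read 'b'  n0⇒n1
[24] read 'c'  n1⇒n2
[25] read 'd'  n2⇒n3  ** P0@[23:25]
[26] read 'd'  n3⇒n4 ·f
[27] read 'd'  n4⇒n4 ·f
[28] read 'd'  n4⇒n4 ·f

All matches (sorted): [[8,1],[11,3],[16,2],[16,3],[25,0]]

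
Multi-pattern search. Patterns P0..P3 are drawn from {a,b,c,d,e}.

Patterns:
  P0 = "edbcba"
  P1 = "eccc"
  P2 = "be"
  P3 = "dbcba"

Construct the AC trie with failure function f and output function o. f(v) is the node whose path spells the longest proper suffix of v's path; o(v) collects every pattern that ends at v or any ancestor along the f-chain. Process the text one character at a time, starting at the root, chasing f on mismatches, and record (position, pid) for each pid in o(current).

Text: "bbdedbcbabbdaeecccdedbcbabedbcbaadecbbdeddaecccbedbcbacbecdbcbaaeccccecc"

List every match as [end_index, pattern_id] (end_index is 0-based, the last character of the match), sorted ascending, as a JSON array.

Construct AC machine:
Trie nodes:
  n0 'ε': b→10 d→12 e→1
  n1 'e': c→7 d→2
  n2 'ed': b→3
  n3 'edb': c→4
  n4 'edbc': b→5
  n5 'edbcb': a→6
  n6 'edbcba': ·  ←P0
  n7 'ec': c→8
  n8 'ecc': c→9
  n9 'eccc': ·  ←P1
  n10 'b': e→11
  n11 'be': ·  ←P2
  n12 'd': b→13
  n13 'db': c→14
  n14 'dbc': b→15
  n15 'dbcb': a→16
  n16 'dbcba': ·  ←P3

Failure links (BFS by depth):
  n1('e'): parent n0 fail=0; on 'e' 0 → fail=0;  out ∅∪∅=∅
  n10('b'): parent n0 fail=0; on 'b' 0 → fail=0;  out ∅∪∅=∅
  n12('d'): parent n0 fail=0; on 'd' 0 → fail=0;  out ∅∪∅=∅
  n2('ed'): parent n1 fail=0; on 'd' 0 → fail=12;  out ∅∪∅=∅
  n7('ec'): parent n1 fail=0; on 'c' 0 → fail=0;  out ∅∪∅=∅
  n11('be'): parent n10 fail=0; on 'e' 0 → fail=1;  out {2}∪∅={2}
  n13('db'): parent n12 fail=0; on 'b' 0 → fail=10;  out ∅∪∅=∅
  n3('edb'): parent n2 fail=12; on 'b' 12 → fail=13;  out ∅∪∅=∅
  n8('ecc'): parent n7 fail=0; on 'c' 0 → fail=0;  out ∅∪∅=∅
  n14('dbc'): parent n13 fail=10; on 'c' 10→0 → fail=0;  out ∅∪∅=∅
  n4('edbc'): parent n3 fail=13; on 'c' 13 → fail=14;  out ∅∪∅=∅
  n9('eccc'): parent n8 fail=0; on 'c' 0 → fail=0;  out {1}∪∅={1}
  n15('dbcb'): parent n14 fail=0; on 'b' 0 → fail=10;  out ∅∪∅=∅
  n5('edbcb'): parent n4 fail=14; on 'b' 14 → fail=15;  out ∅∪∅=∅
  n16('dbcba'): parent n15 fail=10; on 'a' 10→0 → fail=0;  out {3}∪∅={3}
  n6('edbcba'): parent n5 fail=15; on 'a' 15 → fail=16;  out {0}∪{3}={0,3}

Run:
pos 0 'b': at 10
pos 1 'b': at 10 ·f
pos 2 'd': at 12 ·f
pos 3 'e': at 1 ·f
pos 4 'd': at 2
pos 5 'b': at 3
pos 6 'c': at 4
pos 7 'b': at 5
pos 8 'a': at 6  → match P0@[3:8],P3@[4:8]
pos 9 'b': at 10 ·f
pos 10 'b': at 10 ·f
pos 11 'd': at 12 ·f
pos 12 'a': at 0 ·f
pos 13 'e': at 1
pos 14 'e': at 1 ·f
pos 15 'c': at 7
pos 16 'c': at 8
pos 17 'c': at 9  → match P1@[14:17]
pos 18 'd': at 12 ·f
pos 19 'e': at 1 ·f
pos 20 'd': at 2
pos 21 'b': at 3
pos 22 'c': at 4
pos 23 'b': at 5
pos 24 'a': at 6  → match P0@[19:24],P3@[20:24]
pos 25 'b': at 10 ·f
pos 26 'e': at 11  → match P2@[25:26]
pos 27 'd': at 2 ·f
pos 28 'b': at 3
pos 29 'c': at 4
pos 30 'b': at 5
pos 31 'a': at 6  → match P0@[26:31],P3@[27:31]
pos 32 'a': at 0 ·f
pos 33 'd': at 12
pos 34 'e': at 1 ·f
pos 35 'c': at 7
pos 36 'b': at 10 ·f
pos 37 'b': at 10 ·f
pos 38 'd': at 12 ·f
pos 39 'e': at 1 ·f
pos 40 'd': at 2
pos 41 'd': at 12 ·f
pos 42 'a': at 0 ·f
pos 43 'e': at 1
pos 44 'c': at 7
pos 45 'c': at 8
pos 46 'c': at 9  → match P1@[43:46]
pos 47 'b': at 10 ·f
pos 48 'e': at 11  → match P2@[47:48]
pos 49 'd': at 2 ·f
pos 50 'b': at 3
pos 51 'c': at 4
pos 52 'b': at 5
pos 53 'a': at 6  → match P0@[48:53],P3@[49:53]
pos 54 'c': at 0 ·f
pos 55 'b': at 10
pos 56 'e': at 11  → match P2@[55:56]
pos 57 'c': at 7 ·f
pos 58 'd': at 12 ·f
pos 59 'b': at 13
pos 60 'c': at 14
pos 61 'b': at 15
pos 62 'a': at 16  → match P3@[58:62]
pos 63 'a': at 0 ·f
pos 64 'e': at 1
pos 65 'c': at 7
pos 66 'c': at 8
pos 67 'c': at 9  → match P1@[64:67]
pos 68 'c': at 0 ·f
pos 69 'e': at 1
pos 70 'c': at 7
pos 71 'c': at 8

Result: [[8,0],[8,3],[17,1],[24,0],[24,3],[26,2],[31,0],[31,3],[46,1],[48,2],[53,0],[53,3],[56,2],[62,3],[67,1]]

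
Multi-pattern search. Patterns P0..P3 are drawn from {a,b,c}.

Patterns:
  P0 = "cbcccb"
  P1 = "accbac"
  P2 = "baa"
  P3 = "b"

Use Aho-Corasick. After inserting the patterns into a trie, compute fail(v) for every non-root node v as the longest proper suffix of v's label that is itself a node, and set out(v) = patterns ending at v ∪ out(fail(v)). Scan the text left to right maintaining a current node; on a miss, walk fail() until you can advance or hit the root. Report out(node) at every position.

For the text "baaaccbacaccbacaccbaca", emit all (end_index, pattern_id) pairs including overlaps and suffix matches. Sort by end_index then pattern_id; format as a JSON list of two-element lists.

Build automaton:
Trie (insert patterns):
  0='ε' goto a→7 b→13 c→1
  1='c' goto b→2
  2='cb' goto c→3
  3='cbc' goto c→4
  4='cbcc' goto c→5
  5='cbccc' goto b→6
  6='cbcccb' goto ·  [P0 ends]
  7='a' goto c→8
  8='ac' goto c→9
  9='acc' goto b→10
  10='accb' goto a→11
  11='accba' goto c→12
  12='accbac' goto ·  [P1 ends]
  13='b' goto a→14  [P3 ends]
  14='ba' goto a→15
  15='baa' goto ·  [P2 ends]

BFS fail/out derivation:
  fail(1) 'c': from fail(0)=0 chase 'c': 0 ⇒ 0;  out=∅∪out(0)=∅
  fail(7) 'a': from fail(0)=0 chase 'a': 0 ⇒ 0;  out=∅∪out(0)=∅
  fail(13) 'b': from fail(0)=0 chase 'b': 0 ⇒ 0;  out={3}∪out(0)={3}
  fail(2) 'cb': from fail(1)=0 chase 'b': 0 ⇒ 13;  out=∅∪out(13)={3}
  fail(8) 'ac': from fail(7)=0 chase 'c': 0 ⇒ 1;  out=∅∪out(1)=∅
  fail(14) 'ba': from fail(13)=0 chase 'a': 0 ⇒ 7;  out=∅∪out(7)=∅
  fail(3) 'cbc': from fail(2)=13 chase 'c': 13→0 ⇒ 1;  out=∅∪out(1)=∅
  fail(9) 'acc': from fail(8)=1 chase 'c': 1→0 ⇒ 1;  out=∅∪out(1)=∅
  fail(15) 'baa': from fail(14)=7 chase 'a': 7→0 ⇒ 7;  out={2}∪out(7)={2}
  fail(4) 'cbcc': from fail(3)=1 chase 'c': 1→0 ⇒ 1;  out=∅∪out(1)=∅
  fail(10) 'accb': from fail(9)=1 chase 'b': 1 ⇒ 2;  out=∅∪out(2)={3}
  fail(5) 'cbccc': from fail(4)=1 chase 'c': 1→0 ⇒ 1;  out=∅∪out(1)=∅
  fail(11) 'accba': from fail(10)=2 chase 'a': 2→13 ⇒ 14;  out=∅∪out(14)=∅
  fail(6) 'cbcccb': from fail(5)=1 chase 'b': 1 ⇒ 2;  out={0}∪out(2)={0,3}
  fail(12) 'accbac': from fail(11)=14 chase 'c': 14→7 ⇒ 8;  out={1}∪out(8)={1}

Run:
pos 0 'b': at 13  ** P3@[0:0]
pos 1 'a': at 14
pos 2 'a': at 15  ** P2@[0:2]
pos 3 'a': at 7 (fail-walked)
pos 4 'c': at 8
pos 5 'c': at 9
pos 6 'b': at 10  ** P3@[6:6]
pos 7 'a': at 11
pos 8 'c': at 12  ** P1@[3:8]
pos 9 'a': at 7 (fail-walked)
pos 10 'c': at 8
pos 11 'c': at 9
pos 12 'b': at 10  ** P3@[12:12]
pos 13 'a': at 11
pos 14 'c': at 12  ** P1@[9:14]
pos 15 'a': at 7 (fail-walked)
pos 16 'c': at 8
pos 17 'c': at 9
pos 18 'b': at 10  ** P3@[18:18]
pos 19 'a': at 11
pos 20 'c': at 12  ** P1@[15:20]
pos 21 'a': at 7 (fail-walked)

Matches: [[0,3],[2,2],[6,3],[8,1],[12,3],[14,1],[18,3],[20,1]]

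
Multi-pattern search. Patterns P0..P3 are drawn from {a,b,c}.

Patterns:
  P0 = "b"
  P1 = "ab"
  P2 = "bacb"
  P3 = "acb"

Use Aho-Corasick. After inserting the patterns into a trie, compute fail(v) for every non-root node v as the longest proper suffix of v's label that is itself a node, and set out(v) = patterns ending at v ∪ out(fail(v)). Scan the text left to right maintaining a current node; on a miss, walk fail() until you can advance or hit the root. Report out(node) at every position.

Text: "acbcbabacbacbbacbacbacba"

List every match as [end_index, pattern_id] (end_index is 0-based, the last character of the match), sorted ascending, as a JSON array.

Build:
Trie nodes:
  n0 'ε': a→2 b→1
  n1 'b': a→4  [P0 ends]
  n2 'a': b→3 c→7
  n3 'ab': ·  [P1 ends]
  n4 'ba': c→5
  n5 'bac': b→6
  n6 'bacb': ·  [P2 ends]
  n7 'ac': b→8
  n8 'acb': ·  [P3 ends]

Failure links (BFS by depth):
  fail(1) 'b': from fail(0)=0 chase 'b': 0 ⇒ 0;  out={0}∪out(0)={0}
  fail(2) 'a': from fail(0)=0 chase 'a': 0 ⇒ 0;  out=∅∪out(0)=∅
  fail(3) 'ab': from fail(2)=0 chase 'b': 0 ⇒ 1;  out={1}∪out(1)={0,1}
  fail(4) 'ba': from fail(1)=0 chase 'a': 0 ⇒ 2;  out=∅∪out(2)=∅
  fail(7) 'ac': from fail(2)=0 chase 'c': 0 ⇒ 0;  out=∅∪out(0)=∅
  fail(5) 'bac': from fail(4)=2 chase 'c': 2 ⇒ 7;  out=∅∪out(7)=∅
  fail(8) 'acb': from fail(7)=0 chase 'b': 0 ⇒ 1;  out={3}∪out(1)={0,3}
  fail(6) 'bacb': from fail(5)=7 chase 'b': 7 ⇒ 8;  out={2}∪out(8)={0,2,3}

Run:
[0] read 'a'  n0⇒n2
[1] read 'c'  n2⇒n7
[2] read 'b'  n7⇒n8  ** P0@[2:2],P3@[0:2]
[3] read 'c'  n8⇒n0 ·f
[4] read 'b'  n0⇒n1  ** P0@[4:4]
[5] read 'a'  n1⇒n4
[6] read 'b'  n4⇒n3 ·f  ** P0@[6:6],P1@[5:6]
[7] read 'a'  n3⇒n4 ·f
[8] read 'c'  n4⇒n5
[9] read 'b'  n5⇒n6  ** P0@[9:9],P2@[6:9],P3@[7:9]
[10] read 'a'  n6⇒n4 ·f
[11] read 'c'  n4⇒n5
[12] read 'b'  n5⇒n6  ** P0@[12:12],P2@[9:12],P3@[10:12]
[13] read 'b'  n6⇒n1 ·f  ** P0@[13:13]
[14] read 'a'  n1⇒n4
[15] read 'c'  n4⇒n5
[16] read 'b'  n5⇒n6  ** P0@[16:16],P2@[13:16],P3@[14:16]
[17] read 'a'  n6⇒n4 ·f
[18] read 'c'  n4⇒n5
[19] read 'b'  n5⇒n6  ** P0@[19:19],P2@[16:19],P3@[17:19]
[20] read 'a'  n6⇒n4 ·f
[21] read 'c'  n4⇒n5
[22] read 'b'  n5⇒n6  ** P0@[22:22],P2@[19:22],P3@[20:22]
[23] read 'a'  n6⇒n4 ·f

All matches (sorted): [[2,0],[2,3],[4,0],[6,0],[6,1],[9,0],[9,2],[9,3],[12,0],[12,2],[12,3],[13,0],[16,0],[16,2],[16,3],[19,0],[19,2],[19,3],[22,0],[22,2],[22,3]]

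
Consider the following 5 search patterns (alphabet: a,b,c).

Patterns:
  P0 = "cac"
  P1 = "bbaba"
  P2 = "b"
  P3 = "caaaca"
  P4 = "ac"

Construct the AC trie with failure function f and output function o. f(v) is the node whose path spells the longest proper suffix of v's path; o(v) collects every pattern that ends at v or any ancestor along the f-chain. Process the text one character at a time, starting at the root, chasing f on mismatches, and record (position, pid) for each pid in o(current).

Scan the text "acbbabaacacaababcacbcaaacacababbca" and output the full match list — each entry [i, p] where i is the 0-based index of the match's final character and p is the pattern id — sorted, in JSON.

Construct AC machine:
Trie (insert patterns):
  n0 'ε': a→13 b→4 c→1
  n1 'c': a→2
  n2 'ca': a→9 c→3
  n3 'cac': ·  ←P0
  n4 'b': b→5  ←P2
  n5 'bb': a→6
  n6 'bba': b→7
  n7 'bbab': a→8
  n8 'bbaba': ·  ←P1
  n9 'caa': a→10
  n10 'caaa': c→11
  n11 'caaac': a→12
  n12 'caaaca': ·  ←P3
  n13 'a': c→14
  n14 'ac': ·  ←P4

BFS fail/out derivation:
  n1('c'): parent n0 fail=0; on 'c' 0 → fail=0;  out ∅∪∅=∅
  n4('b'): parent n0 fail=0; on 'b' 0 → fail=0;  out {2}∪∅={2}
  n13('a'): parent n0 fail=0; on 'a' 0 → fail=0;  out ∅∪∅=∅
  n2('ca'): parent n1 fail=0; on 'a' 0 → fail=13;  out ∅∪∅=∅
  n5('bb'): parent n4 fail=0; on 'b' 0 → fail=4;  out ∅∪{2}={2}
  n14('ac'): parent n13 fail=0; on 'c' 0 → fail=1;  out {4}∪∅={4}
  n3('cac'): parent n2 fail=13; on 'c' 13 → fail=14;  out {0}∪{4}={0,4}
  n6('bba'): parent n5 fail=4; on 'a' 4→0 → fail=13;  out ∅∪∅=∅
  n9('caa'): parent n2 fail=13; on 'a' 13→0 → fail=13;  out ∅∪∅=∅
  n7('bbab'): parent n6 fail=13; on 'b' 13→0 → fail=4;  out ∅∪{2}={2}
  n10('caaa'): parent n9 fail=13; on 'a' 13→0 → fail=13;  out ∅∪∅=∅
  n8('bbaba'): parent n7 fail=4; on 'a' 4→0 → fail=13;  out {1}∪∅={1}
  n11('caaac'): parent n10 fail=13; on 'c' 13 → fail=14;  out ∅∪{4}={4}
  n12('caaaca'): parent n11 fail=14; on 'a' 14→1 → fail=2;  out {3}∪∅={3}

Scan:
i=0 'a': node 0→13
i=1 'c': node 13→14  emit P4@[0:1]
i=2 'b': node 14→4 (via fail)  emit P2@[2:2]
i=3 'b': node 4→5  emit P2@[3:3]
i=4 'a': node 5→6
i=5 'b': node 6→7  emit P2@[5:5]
i=6 'a': node 7→8  emit P1@[2:6]
i=7 'a': node 8→13 (via fail)
i=8 'c': node 13→14  emit P4@[7:8]
i=9 'a': node 14→2 (via fail)
i=10 'c': node 2→3  emit P0@[8:10],P4@[9:10]
i=11 'a': node 3→2 (via fail)
i=12 'a': node 2→9
i=13 'b': node 9→4 (via fail)  emit P2@[13:13]
i=14 'a': node 4→13 (via fail)
i=15 'b': node 13→4 (via fail)  emit P2@[15:15]
i=16 'c': node 4→1 (via fail)
i=17 'a': node 1→2
i=18 'c': node 2→3  emit P0@[16:18],P4@[17:18]
i=19 'b': node 3→4 (via fail)  emit P2@[19:19]
i=20 'c': node 4→1 (via fail)
i=21 'a': node 1→2
i=22 'a': node 2→9
i=23 'a': node 9→10
i=24 'c': node 10→11  emit P4@[23:24]
i=25 'a': node 11→12  emit P3@[20:25]
i=26 'c': node 12→3 (via fail)  emit P0@[24:26],P4@[25:26]
i=27 'a': node 3→2 (via fail)
i=28 'b': node 2→4 (via fail)  emit P2@[28:28]
i=29 'a': node 4→13 (via fail)
i=30 'b': node 13→4 (via fail)  emit P2@[30:30]
i=31 'b': node 4→5  emit P2@[31:31]
i=32 'c': node 5→1 (via fail)
i=33 'a': node 1→2

Matches: [[1,4],[2,2],[3,2],[5,2],[6,1],[8,4],[10,0],[10,4],[13,2],[15,2],[18,0],[18,4],[19,2],[24,4],[25,3],[26,0],[26,4],[28,2],[30,2],[31,2]]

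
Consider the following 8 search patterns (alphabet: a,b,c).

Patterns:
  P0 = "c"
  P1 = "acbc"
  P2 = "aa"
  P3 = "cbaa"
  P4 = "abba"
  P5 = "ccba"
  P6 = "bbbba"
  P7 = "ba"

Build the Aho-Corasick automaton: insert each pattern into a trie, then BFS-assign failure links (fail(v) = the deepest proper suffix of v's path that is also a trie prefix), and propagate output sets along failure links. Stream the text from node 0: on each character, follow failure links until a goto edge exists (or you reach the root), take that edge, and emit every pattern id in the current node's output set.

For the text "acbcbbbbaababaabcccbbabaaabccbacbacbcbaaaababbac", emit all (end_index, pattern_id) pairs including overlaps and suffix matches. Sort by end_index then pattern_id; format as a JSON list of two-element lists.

Build automaton:
Trie nodes:
  0='ε' goto a→2 b→16 c→1
  1='c' goto b→7 c→13  ←P0
  2='a' goto a→6 b→10 c→3
  3='ac' goto b→4
  4='acb' goto c→5
  5='acbc' goto ·  ←P1
  6='aa' goto ·  ←P2
  7='cb' goto a→8
  8='cba' goto a→9
  9='cbaa' goto ·  ←P3
  10='ab' goto b→11
  11='abb' goto a→12
  12='abba' goto ·  ←P4
  13='cc' goto b→14
  14='ccb' goto a→15
  15='ccba' goto ·  ←P5
  16='b' goto a→21 b→17
  17='bb' goto b→18
  18='bbb' goto b→19
  19='bbbb' goto a→20
  20='bbbba' goto ·  ←P6
  21='ba' goto ·  ←P7

BFS fail/out derivation:
  fail(1) 'c': from fail(0)=0 chase 'c': 0 ⇒ 0;  out={0}∪out(0)={0}
  fail(2) 'a': from fail(0)=0 chase 'a': 0 ⇒ 0;  out=∅∪out(0)=∅
  fail(16) 'b': from fail(0)=0 chase 'b': 0 ⇒ 0;  out=∅∪out(0)=∅
  fail(3) 'ac': from fail(2)=0 chase 'c': 0 ⇒ 1;  out=∅∪out(1)={0}
  fail(6) 'aa': from fail(2)=0 chase 'a': 0 ⇒ 2;  out={2}∪out(2)={2}
  fail(7) 'cb': from fail(1)=0 chase 'b': 0 ⇒ 16;  out=∅∪out(16)=∅
  fail(10) 'ab': from fail(2)=0 chase 'b': 0 ⇒ 16;  out=∅∪out(16)=∅
  fail(13) 'cc': from fail(1)=0 chase 'c': 0 ⇒ 1;  out=∅∪out(1)={0}
  fail(17) 'bb': from fail(16)=0 chase 'b': 0 ⇒ 16;  out=∅∪out(16)=∅
  fail(21) 'ba': from fail(16)=0 chase 'a': 0 ⇒ 2;  out={7}∪out(2)={7}
  fail(4) 'acb': from fail(3)=1 chase 'b': 1 ⇒ 7;  out=∅∪out(7)=∅
  fail(8) 'cba': from fail(7)=16 chase 'a': 16 ⇒ 21;  out=∅∪out(21)={7}
  fail(11) 'abb': from fail(10)=16 chase 'b': 16 ⇒ 17;  out=∅∪out(17)=∅
  fail(14) 'ccb': from fail(13)=1 chase 'b': 1 ⇒ 7;  out=∅∪out(7)=∅
  fail(18) 'bbb': from fail(17)=16 chase 'b': 16 ⇒ 17;  out=∅∪out(17)=∅
  fail(5) 'acbc': from fail(4)=7 chase 'c': 7→16→0 ⇒ 1;  out={1}∪out(1)={0,1}
  fail(9) 'cbaa': from fail(8)=21 chase 'a': 21→2 ⇒ 6;  out={3}∪out(6)={2,3}
  fail(12) 'abba': from fail(11)=17 chase 'a': 17→16 ⇒ 21;  out={4}∪out(21)={4,7}
  fail(15) 'ccba': from fail(14)=7 chase 'a': 7 ⇒ 8;  out={5}∪out(8)={5,7}
  fail(19) 'bbbb': from fail(18)=17 chase 'b': 17 ⇒ 18;  out=∅∪out(18)=∅
  fail(20) 'bbbba': from fail(19)=18 chase 'a': 18→17→16 ⇒ 21;  out={6}∪out(21)={6,7}

Text stream:
pos 0 'a': at 2
pos 1 'c': at 3  emit P0@[1:1]
pos 2 'b': at 4
pos 3 'c': at 5  emit P0@[3:3],P1@[0:3]
pos 4 'b': at 7 ·f
pos 5 'b': at 17 ·f
pos 6 'b': at 18
pos 7 'b': at 19
pos 8 'a': at 20  emit P6@[4:8],P7@[7:8]
pos 9 'a': at 6 ·f  emit P2@[8:9]
pos 10 'b': at 10 ·f
pos 11 'a': at 21 ·f  emit P7@[10:11]
pos 12 'b': at 10 ·f
pos 13 'a': at 21 ·f  emit P7@[12:13]
pos 14 'a': at 6 ·f  emit P2@[13:14]
pos 15 'b': at 10 ·f
pos 16 'c': at 1 ·f  emit P0@[16:16]
pos 17 'c': at 13  emit P0@[17:17]
pos 18 'c': at 13 ·f  emit P0@[18:18]
pos 19 'b': at 14
pos 20 'b': at 17 ·f
pos 21 'a': at 21 ·f  emit P7@[20:21]
pos 22 'b': at 10 ·f
pos 23 'a': at 21 ·f  emit P7@[22:23]
pos 24 'a': at 6 ·f  emit P2@[23:24]
pos 25 'a': at 6 ·f  emit P2@[24:25]
pos 26 'b': at 10 ·f
pos 27 'c': at 1 ·f  emit P0@[27:27]
pos 28 'c': at 13  emit P0@[28:28]
pos 29 'b': at 14
pos 30 'a': at 15  emit P5@[27:30],P7@[29:30]
pos 31 'c': at 3 ·f  emit P0@[31:31]
pos 32 'b': at 4
pos 33 'a': at 8 ·f  emit P7@[32:33]
pos 34 'c': at 3 ·f  emit P0@[34:34]
pos 35 'b': at 4
pos 36 'c': at 5  emit P0@[36:36],P1@[33:36]
pos 37 'b': at 7 ·f
pos 38 'a': at 8  emit P7@[37:38]
pos 39 'a': at 9  emit P2@[38:39],P3@[36:39]
pos 40 'a': at 6 ·f  emit P2@[39:40]
pos 41 'a': at 6 ·f  emit P2@[40:41]
pos 42 'b': at 10 ·f
pos 43 'a': at 21 ·f  emit P7@[42:43]
pos 44 'b': at 10 ·f
pos 45 'b': at 11
pos 46 'a': at 12  emit P4@[43:46],P7@[45:46]
pos 47 'c': at 3 ·f  emit P0@[47:47]

Matches: [[1,0],[3,0],[3,1],[8,6],[8,7],[9,2],[11,7],[13,7],[14,2],[16,0],[17,0],[18,0],[21,7],[23,7],[24,2],[25,2],[27,0],[28,0],[30,5],[30,7],[31,0],[33,7],[34,0],[36,0],[36,1],[38,7],[39,2],[39,3],[40,2],[41,2],[43,7],[46,4],[46,7],[47,0]]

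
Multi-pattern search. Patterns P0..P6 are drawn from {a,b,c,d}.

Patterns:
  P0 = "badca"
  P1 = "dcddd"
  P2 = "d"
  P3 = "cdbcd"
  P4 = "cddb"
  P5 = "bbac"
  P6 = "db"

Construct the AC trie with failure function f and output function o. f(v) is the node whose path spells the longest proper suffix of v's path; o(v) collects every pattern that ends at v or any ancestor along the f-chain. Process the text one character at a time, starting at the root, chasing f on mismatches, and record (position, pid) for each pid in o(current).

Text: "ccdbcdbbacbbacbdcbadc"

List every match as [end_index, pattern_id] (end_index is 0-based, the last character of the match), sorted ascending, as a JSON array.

Build automaton:
Trie (insert patterns):
  n0 'ε': b→1 c→11 d→6
  n1 'b': a→2 b→18
  n2 'ba': d→3
  n3 'bad': c→4
  n4 'badc': a→5
  n5 'badca': ·  [P0 ends]
  n6 'd': b→21 c→7  [P2 ends]
  n7 'dc': d→8
  n8 'dcd': d→9
  n9 'dcdd': d→10
  n10 'dcddd': ·  [P1 ends]
  n11 'c': d→12
  n12 'cd': b→13 d→16
  n13 'cdb': c→14
  n14 'cdbc': d→15
  n15 'cdbcd': ·  [P3 ends]
  n16 'cdd': b→17
  n17 'cddb': ·  [P4 ends]
  n18 'bb': a→19
  n19 'bba': c→20
  n20 'bbac': ·  [P5 ends]
  n21 'db': ·  [P6 ends]

Failure links (BFS by depth):
  fail(1) 'b': from fail(0)=0 chase 'b': 0 ⇒ 0;  out=∅∪out(0)=∅
  fail(6) 'd': from fail(0)=0 chase 'd': 0 ⇒ 0;  out={2}∪out(0)={2}
  fail(11) 'c': from fail(0)=0 chase 'c': 0 ⇒ 0;  out=∅∪out(0)=∅
  fail(2) 'ba': from fail(1)=0 chase 'a': 0 ⇒ 0;  out=∅∪out(0)=∅
  fail(7) 'dc': from fail(6)=0 chase 'c': 0 ⇒ 11;  out=∅∪out(11)=∅
  fail(12) 'cd': from fail(11)=0 chase 'd': 0 ⇒ 6;  out=∅∪out(6)={2}
  fail(18) 'bb': from fail(1)=0 chase 'b': 0 ⇒ 1;  out=∅∪out(1)=∅
  fail(21) 'db': from fail(6)=0 chase 'b': 0 ⇒ 1;  out={6}∪out(1)={6}
  fail(3) 'bad': from fail(2)=0 chase 'd': 0 ⇒ 6;  out=∅∪out(6)={2}
  fail(8) 'dcd': from fail(7)=11 chase 'd': 11 ⇒ 12;  out=∅∪out(12)={2}
  fail(13) 'cdb': from fail(12)=6 chase 'b': 6 ⇒ 21;  out=∅∪out(21)={6}
  fail(16) 'cdd': from fail(12)=6 chase 'd': 6→0 ⇒ 6;  out=∅∪out(6)={2}
  fail(19) 'bba': from fail(18)=1 chase 'a': 1 ⇒ 2;  out=∅∪out(2)=∅
  fail(4) 'badc': from fail(3)=6 chase 'c': 6 ⇒ 7;  out=∅∪out(7)=∅
  fail(9) 'dcdd': from fail(8)=12 chase 'd': 12 ⇒ 16;  out=∅∪out(16)={2}
  fail(14) 'cdbc': from fail(13)=21 chase 'c': 21→1→0 ⇒ 11;  out=∅∪out(11)=∅
  fail(17) 'cddb': from fail(16)=6 chase 'b': 6 ⇒ 21;  out={4}∪out(21)={4,6}
  fail(20) 'bbac': from fail(19)=2 chase 'c': 2→0 ⇒ 11;  out={5}∪out(11)={5}
  fail(5) 'badca': from fail(4)=7 chase 'a': 7→11→0 ⇒ 0;  out={0}∪out(0)={0}
  fail(10) 'dcddd': from fail(9)=16 chase 'd': 16→6→0 ⇒ 6;  out={1}∪out(6)={1,2}
  fail(15) 'cdbcd': from fail(14)=11 chase 'd': 11 ⇒ 12;  out={3}∪out(12)={2,3}

Run:
[0] read 'c'  n0⇒n11
[1] read 'c'  n11⇒n11 (via fail)
[2] read 'd'  n11⇒n12  emit P2@[2:2]
[3] read 'b'  n12⇒n13  emit P6@[2:3]
[4] read 'c'  n13⇒n14
[5] read 'd'  n14⇒n15  emit P2@[5:5],P3@[1:5]
[6] read 'b'  n15⇒n13 (via fail)  emit P6@[5:6]
[7] read 'b'  n13⇒n18 (via fail)
[8] read 'a'  n18⇒n19
[9] read 'c'  n19⇒n20  emit P5@[6:9]
[10] read 'b'  n20⇒n1 (via fail)
[11] read 'b'  n1⇒n18
[12] read 'a'  n18⇒n19
[13] read 'c'  n19⇒n20  emit P5@[10:13]
[14] read 'b'  n20⇒n1 (via fail)
[15] read 'd'  n1⇒n6 (via fail)  emit P2@[15:15]
[16] read 'c'  n6⇒n7
[17] read 'b'  n7⇒n1 (via fail)
[18] read 'a'  n1⇒n2
[19] read 'd'  n2⇒n3  emit P2@[19:19]
[20] read 'c'  n3⇒n4

Matches: [[2,2],[3,6],[5,2],[5,3],[6,6],[9,5],[13,5],[15,2],[19,2]]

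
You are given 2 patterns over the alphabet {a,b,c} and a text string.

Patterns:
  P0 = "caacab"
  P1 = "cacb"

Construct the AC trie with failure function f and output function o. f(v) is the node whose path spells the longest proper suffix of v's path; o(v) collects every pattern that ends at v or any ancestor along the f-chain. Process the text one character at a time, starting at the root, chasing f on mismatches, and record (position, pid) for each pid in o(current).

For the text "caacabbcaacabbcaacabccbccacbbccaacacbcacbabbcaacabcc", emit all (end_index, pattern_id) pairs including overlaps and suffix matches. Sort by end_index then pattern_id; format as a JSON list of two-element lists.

Construct AC machine:
Trie nodes:
  n0 'ε': c→1
  n1 'c': a→2
  n2 'ca': a→3 c→7
  n3 'caa': c→4
  n4 'caac': a→5
  n5 'caaca': b→6
  n6 'caacab': ·  ←P0
  n7 'cac': b→8
  n8 'cacb': ·  ←P1

BFS fail/out derivation:
  fail(1) 'c': from fail(0)=0 chase 'c': 0 ⇒ 0;  out=∅∪out(0)=∅
  fail(2) 'ca': from fail(1)=0 chase 'a': 0 ⇒ 0;  out=∅∪out(0)=∅
  fail(3) 'caa': from fail(2)=0 chase 'a': 0 ⇒ 0;  out=∅∪out(0)=∅
  fail(7) 'cac': from fail(2)=0 chase 'c': 0 ⇒ 1;  out=∅∪out(1)=∅
  fail(4) 'caac': from fail(3)=0 chase 'c': 0 ⇒ 1;  out=∅∪out(1)=∅
  fail(8) 'cacb': from fail(7)=1 chase 'b': 1→0 ⇒ 0;  out={1}∪out(0)={1}
  fail(5) 'caaca': from fail(4)=1 chase 'a': 1 ⇒ 2;  out=∅∪out(2)=∅
  fail(6) 'caacab': from fail(5)=2 chase 'b': 2→0 ⇒ 0;  out={0}∪out(0)={0}

Text stream:
pos 0 'c': at 1
pos 1 'a': at 2
pos 2 'a': at 3
pos 3 'c': at 4
pos 4 'a': at 5
pos 5 'b': at 6  → match P0@[0:5]
pos 6 'b': at 0 (fail-walked)
pos 7 'c': at 1
pos 8 'a': at 2
pos 9 'a': at 3
pos 10 'c': at 4
pos 11 'a': at 5
pos 12 'b': at 6  → match P0@[7:12]
pos 13 'b': at 0 (fail-walked)
pos 14 'c': at 1
pos 15 'a': at 2
pos 16 'a': at 3
pos 17 'c': at 4
pos 18 'a': at 5
pos 19 'b': at 6  → match P0@[14:19]
pos 20 'c': at 1 (fail-walked)
pos 21 'c': at 1 (fail-walked)
pos 22 'b': at 0 (fail-walked)
pos 23 'c': at 1
pos 24 'c': at 1 (fail-walked)
pos 25 'a': at 2
pos 26 'c': at 7
pos 27 'b': at 8  → match P1@[24:27]
pos 28 'b': at 0 (fail-walked)
pos 29 'c': at 1
pos 30 'c': at 1 (fail-walked)
pos 31 'a': at 2
pos 32 'a': at 3
pos 33 'c': at 4
pos 34 'a': at 5
pos 35 'c': at 7 (fail-walked)
pos 36 'b': at 8  → match P1@[33:36]
pos 37 'c': at 1 (fail-walked)
pos 38 'a': at 2
pos 39 'c': at 7
pos 40 'b': at 8  → match P1@[37:40]
pos 41 'a': at 0 (fail-walked)
pos 42 'b': at 0
pos 43 'b': at 0
pos 44 'c': at 1
pos 45 'a': at 2
pos 46 'a': at 3
pos 47 'c': at 4
pos 48 'a': at 5
pos 49 'b': at 6  → match P0@[44:49]
pos 50 'c': at 1 (fail-walked)
pos 51 'c': at 1 (fail-walked)

Matches: [[5,0],[12,0],[19,0],[27,1],[36,1],[40,1],[49,0]]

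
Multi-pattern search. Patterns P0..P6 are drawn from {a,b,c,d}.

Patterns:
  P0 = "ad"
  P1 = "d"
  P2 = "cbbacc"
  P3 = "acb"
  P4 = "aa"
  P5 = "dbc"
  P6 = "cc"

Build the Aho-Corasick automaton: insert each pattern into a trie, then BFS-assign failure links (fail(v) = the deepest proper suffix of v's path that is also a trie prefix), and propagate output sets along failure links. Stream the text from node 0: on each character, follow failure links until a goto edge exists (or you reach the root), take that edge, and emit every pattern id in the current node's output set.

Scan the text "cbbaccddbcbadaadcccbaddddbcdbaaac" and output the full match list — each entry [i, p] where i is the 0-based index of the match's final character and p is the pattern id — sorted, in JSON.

Build:
Trie (insert patterns):
  n0 'ε': a→1 c→4 d→3
  n1 'a': a→12 c→10 d→2
  n2 'ad': ·  ←P0
  n3 'd': b→13  ←P1
  n4 'c': b→5 c→15
  n5 'cb': b→6
  n6 'cbb': a→7
  n7 'cbba': c→8
  n8 'cbbac': c→9
  n9 'cbbacc': ·  ←P2
  n10 'ac': b→11
  n11 'acb': ·  ←P3
  n12 'aa': ·  ←P4
  n13 'db': c→14
  n14 'dbc': ·  ←P5
  n15 'cc': ·  ←P6

Failure links (BFS by depth):
  n1('a'): parent n0 fail=0; on 'a' 0 → fail=0;  out ∅∪∅=∅
  n3('d'): parent n0 fail=0; on 'd' 0 → fail=0;  out {1}∪∅={1}
  n4('c'): parent n0 fail=0; on 'c' 0 → fail=0;  out ∅∪∅=∅
  n2('ad'): parent n1 fail=0; on 'd' 0 → fail=3;  out {0}∪{1}={0,1}
  n5('cb'): parent n4 fail=0; on 'b' 0 → fail=0;  out ∅∪∅=∅
  n10('ac'): parent n1 fail=0; on 'c' 0 → fail=4;  out ∅∪∅=∅
  n12('aa'): parent n1 fail=0; on 'a' 0 → fail=1;  out {4}∪∅={4}
  n13('db'): parent n3 fail=0; on 'b' 0 → fail=0;  out ∅∪∅=∅
  n15('cc'): parent n4 fail=0; on 'c' 0 → fail=4;  out {6}∪∅={6}
  n6('cbb'): parent n5 fail=0; on 'b' 0 → fail=0;  out ∅∪∅=∅
  n11('acb'): parent n10 fail=4; on 'b' 4 → fail=5;  out {3}∪∅={3}
  n14('dbc'): parent n13 fail=0; on 'c' 0 → fail=4;  out {5}∪∅={5}
  n7('cbba'): parent n6 fail=0; on 'a' 0 → fail=1;  out ∅∪∅=∅
  n8('cbbac'): parent n7 fail=1; on 'c' 1 → fail=10;  out ∅∪∅=∅
  n9('cbbacc'): parent n8 fail=10; on 'c' 10→4 → fail=15;  out {2}∪{6}={2,6}

Text stream:
pos 0 'c': at 4
pos 1 'b': at 5
pos 2 'b': at 6
pos 3 'a': at 7
pos 4 'c': at 8
pos 5 'c': at 9  ** P2@[0:5],P6@[4:5]
pos 6 'd': at 3 ·f  ** P1@[6:6]
pos 7 'd': at 3 ·f  ** P1@[7:7]
pos 8 'b': at 13
pos 9 'c': at 14  ** P5@[7:9]
pos 10 'b': at 5 ·f
pos 11 'a': at 1 ·f
pos 12 'd': at 2  ** P0@[11:12],P1@[12:12]
pos 13 'a': at 1 ·f
pos 14 'a': at 12  ** P4@[13:14]
pos 15 'd': at 2 ·f  ** P0@[14:15],P1@[15:15]
pos 16 'c': at 4 ·f
pos 17 'c': at 15  ** P6@[16:17]
pos 18 'c': at 15 ·f  ** P6@[17:18]
pos 19 'b': at 5 ·f
pos 20 'a': at 1 ·f
pos 21 'd': at 2  ** P0@[20:21],P1@[21:21]
pos 22 'd': at 3 ·f  ** P1@[22:22]
pos 23 'd': at 3 ·f  ** P1@[23:23]
pos 24 'd': at 3 ·f  ** P1@[24:24]
pos 25 'b': at 13
pos 26 'c': at 14  ** P5@[24:26]
pos 27 'd': at 3 ·f  ** P1@[27:27]
pos 28 'b': at 13
pos 29 'a': at 1 ·f
pos 30 'a': at 12  ** P4@[29:30]
pos 31 'a': at 12 ·f  ** P4@[30:31]
pos 32 'c': at 10 ·f

Matches: [[5,2],[5,6],[6,1],[7,1],[9,5],[12,0],[12,1],[14,4],[15,0],[15,1],[17,6],[18,6],[21,0],[21,1],[22,1],[23,1],[24,1],[26,5],[27,1],[30,4],[31,4]]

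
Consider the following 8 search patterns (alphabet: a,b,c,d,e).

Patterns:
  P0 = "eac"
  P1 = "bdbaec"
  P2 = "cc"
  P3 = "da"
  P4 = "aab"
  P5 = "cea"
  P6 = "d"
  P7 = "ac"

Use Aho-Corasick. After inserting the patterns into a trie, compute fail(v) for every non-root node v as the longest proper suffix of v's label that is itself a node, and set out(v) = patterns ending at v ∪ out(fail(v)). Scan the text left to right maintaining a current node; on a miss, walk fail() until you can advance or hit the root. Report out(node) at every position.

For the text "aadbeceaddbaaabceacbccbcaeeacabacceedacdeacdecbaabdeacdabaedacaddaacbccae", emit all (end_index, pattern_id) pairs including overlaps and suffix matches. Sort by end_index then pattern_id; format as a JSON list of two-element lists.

Construct AC machine:
Trie nodes:
  0='ε' goto a→14 b→4 c→10 d→12 e→1
  1='e' goto a→2
  2='ea' goto c→3
  3='eac' goto ·  ←P0
  4='b' goto d→5
  5='bd' goto b→6
  6='bdb' goto a→7
  7='bdba' goto e→8
  8='bdbae' goto c→9
  9='bdbaec' goto ·  ←P1
  10='c' goto c→11 e→17
  11='cc' goto ·  ←P2
  12='d' goto a→13  ←P6
  13='da' goto ·  ←P3
  14='a' goto a→15 c→19
  15='aa' goto b→16
  16='aab' goto ·  ←P4
  17='ce' goto a→18
  18='cea' goto ·  ←P5
  19='ac' goto ·  ←P7

Failure links (BFS by depth):
  n1('e'): parent n0 fail=0; on 'e' 0 → fail=0;  out ∅∪∅=∅
  n4('b'): parent n0 fail=0; on 'b' 0 → fail=0;  out ∅∪∅=∅
  n10('c'): parent n0 fail=0; on 'c' 0 → fail=0;  out ∅∪∅=∅
  n12('d'): parent n0 fail=0; on 'd' 0 → fail=0;  out {6}∪∅={6}
  n14('a'): parent n0 fail=0; on 'a' 0 → fail=0;  out ∅∪∅=∅
  n2('ea'): parent n1 fail=0; on 'a' 0 → fail=14;  out ∅∪∅=∅
  n5('bd'): parent n4 fail=0; on 'd' 0 → fail=12;  out ∅∪{6}={6}
  n11('cc'): parent n10 fail=0; on 'c' 0 → fail=10;  out {2}∪∅={2}
  n13('da'): parent n12 fail=0; on 'a' 0 → fail=14;  out {3}∪∅={3}
  n15('aa'): parent n14 fail=0; on 'a' 0 → fail=14;  out ∅∪∅=∅
  n17('ce'): parent n10 fail=0; on 'e' 0 → fail=1;  out ∅∪∅=∅
  n19('ac'): parent n14 fail=0; on 'c' 0 → fail=10;  out {7}∪∅={7}
  n3('eac'): parent n2 fail=14; on 'c' 14 → fail=19;  out {0}∪{7}={0,7}
  n6('bdb'): parent n5 fail=12; on 'b' 12→0 → fail=4;  out ∅∪∅=∅
  n16('aab'): parent n15 fail=14; on 'b' 14→0 → fail=4;  out {4}∪∅={4}
  n18('cea'): parent n17 fail=1; on 'a' 1 → fail=2;  out {5}∪∅={5}
  n7('bdba'): parent n6 fail=4; on 'a' 4→0 → fail=14;  out ∅∪∅=∅
  n8('bdbae'): parent n7 fail=14; on 'e' 14→0 → fail=1;  out ∅∪∅=∅
  n9('bdbaec'): parent n8 fail=1; on 'c' 1→0 → fail=10;  out {1}∪∅={1}

Text stream:
pos 0 'a': at 14
pos 1 'a': at 15
pos 2 'd': at 12 (fail-walked)  ** P6@[2:2]
pos 3 'b': at 4 (fail-walked)
pos 4 'e': at 1 (fail-walked)
pos 5 'c': at 10 (fail-walked)
pos 6 'e': at 17
pos 7 'a': at 18  ** P5@[5:7]
pos 8 'd': at 12 (fail-walked)  ** P6@[8:8]
pos 9 'd': at 12 (fail-walked)  ** P6@[9:9]
pos 10 'b': at 4 (fail-walked)
pos 11 'a': at 14 (fail-walked)
pos 12 'a': at 15
pos 13 'a': at 15 (fail-walked)
pos 14 'b': at 16  ** P4@[12:14]
pos 15 'c': at 10 (fail-walked)
pos 16 'e': at 17
pos 17 'a': at 18  ** P5@[15:17]
pos 18 'c': at 3 (fail-walked)  ** P0@[16:18],P7@[17:18]
pos 19 'b': at 4 (fail-walked)
pos 20 'c': at 10 (fail-walked)
pos 21 'c': at 11  ** P2@[20:21]
pos 22 'b': at 4 (fail-walked)
pos 23 'c': at 10 (fail-walked)
pos 24 'a': at 14 (fail-walked)
pos 25 'e': at 1 (fail-walked)
pos 26 'e': at 1 (fail-walked)
pos 27 'a': at 2
pos 28 'c': at 3  ** P0@[26:28],P7@[27:28]
pos 29 'a': at 14 (fail-walked)
pos 30 'b': at 4 (fail-walked)
pos 31 'a': at 14 (fail-walked)
pos 32 'c': at 19  ** P7@[31:32]
pos 33 'c': at 11 (fail-walked)  ** P2@[32:33]
pos 34 'e': at 17 (fail-walked)
pos 35 'e': at 1 (fail-walked)
pos 36 'd': at 12 (fail-walked)  ** P6@[36:36]
pos 37 'a': at 13  ** P3@[36:37]
pos 38 'c': at 19 (fail-walked)  ** P7@[37:38]
pos 39 'd': at 12 (fail-walked)  ** P6@[39:39]
pos 40 'e': at 1 (fail-walked)
pos 41 'a': at 2
pos 42 'c': at 3  ** P0@[40:42],P7@[41:42]
pos 43 'd': at 12 (fail-walked)  ** P6@[43:43]
pos 44 'e': at 1 (fail-walked)
pos 45 'c': at 10 (fail-walked)
pos 46 'b': at 4 (fail-walked)
pos 47 'a': at 14 (fail-walked)
pos 48 'a': at 15
pos 49 'b': at 16  ** P4@[47:49]
pos 50 'd': at 5 (fail-walked)  ** P6@[50:50]
pos 51 'e': at 1 (fail-walked)
pos 52 'a': at 2
pos 53 'c': at 3  ** P0@[51:53],P7@[52:53]
pos 54 'd': at 12 (fail-walked)  ** P6@[54:54]
pos 55 'a': at 13  ** P3@[54:55]
pos 56 'b': at 4 (fail-walked)
pos 57 'a': at 14 (fail-walked)
pos 58 'e': at 1 (fail-walked)
pos 59 'd': at 12 (fail-walked)  ** P6@[59:59]
pos 60 'a': at 13  ** P3@[59:60]
pos 61 'c': at 19 (fail-walked)  ** P7@[60:61]
pos 62 'a': at 14 (fail-walked)
pos 63 'd': at 12 (fail-walked)  ** P6@[63:63]
pos 64 'd': at 12 (fail-walked)  ** P6@[64:64]
pos 65 'a': at 13  ** P3@[64:65]
pos 66 'a': at 15 (fail-walked)
pos 67 'c': at 19 (fail-walked)  ** P7@[66:67]
pos 68 'b': at 4 (fail-walked)
pos 69 'c': at 10 (fail-walked)
pos 70 'c': at 11  ** P2@[69:70]
pos 71 'a': at 14 (fail-walked)
pos 72 'e': at 1 (fail-walked)

Matches: [[2,6],[7,5],[8,6],[9,6],[14,4],[17,5],[18,0],[18,7],[21,2],[28,0],[28,7],[32,7],[33,2],[36,6],[37,3],[38,7],[39,6],[42,0],[42,7],[43,6],[49,4],[50,6],[53,0],[53,7],[54,6],[55,3],[59,6],[60,3],[61,7],[63,6],[64,6],[65,3],[67,7],[70,2]]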